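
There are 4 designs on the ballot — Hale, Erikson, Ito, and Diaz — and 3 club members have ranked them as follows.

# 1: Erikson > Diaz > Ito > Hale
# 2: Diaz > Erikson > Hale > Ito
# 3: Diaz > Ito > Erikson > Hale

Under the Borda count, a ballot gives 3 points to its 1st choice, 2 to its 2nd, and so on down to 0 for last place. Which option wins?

Borda scores:
  Hale: 0 + 1 + 0 = 1
  Erikson: 3 + 2 + 1 = 6
  Ito: 1 + 0 + 2 = 3
  Diaz: 2 + 3 + 3 = 8
Diaz has the highest total.

Diaz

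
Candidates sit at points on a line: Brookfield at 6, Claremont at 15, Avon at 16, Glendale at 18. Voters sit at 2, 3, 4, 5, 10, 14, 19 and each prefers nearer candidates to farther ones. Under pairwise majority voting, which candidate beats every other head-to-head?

With single-peaked preferences on a line, the Condorcet winner is the candidate closest to the median voter.
The median voter (position 5) is closest to Brookfield at 6.
Check: Brookfield vs Avon — voters closer to Brookfield: 5 of 7.

Brookfield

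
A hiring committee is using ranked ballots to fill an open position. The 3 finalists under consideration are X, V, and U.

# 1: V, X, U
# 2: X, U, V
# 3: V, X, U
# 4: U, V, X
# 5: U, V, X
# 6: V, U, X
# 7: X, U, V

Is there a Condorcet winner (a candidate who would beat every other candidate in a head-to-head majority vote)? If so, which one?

Head-to-head results (7 voters total):
X vs V: V wins 5–2.
X vs U: X wins 4–3.
V vs U: U wins 4–3.
No candidate beats all others: X beats U beats V beats X, a majority cycle.

None — there is no Condorcet winner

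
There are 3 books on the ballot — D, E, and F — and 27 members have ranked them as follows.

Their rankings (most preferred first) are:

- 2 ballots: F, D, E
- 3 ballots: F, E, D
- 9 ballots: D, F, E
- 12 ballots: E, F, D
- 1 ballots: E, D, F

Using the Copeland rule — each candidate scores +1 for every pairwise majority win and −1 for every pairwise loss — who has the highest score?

Pairwise results:
  D vs E: E wins 16–11.
  D vs F: F wins 17–10.
  E vs F: F wins 14–13.
Copeland scores (wins − losses):
  D: 0 − 2 = -2
  E: 1 − 1 = 0
  F: 2 − 0 = 2
F has the best Copeland score.

F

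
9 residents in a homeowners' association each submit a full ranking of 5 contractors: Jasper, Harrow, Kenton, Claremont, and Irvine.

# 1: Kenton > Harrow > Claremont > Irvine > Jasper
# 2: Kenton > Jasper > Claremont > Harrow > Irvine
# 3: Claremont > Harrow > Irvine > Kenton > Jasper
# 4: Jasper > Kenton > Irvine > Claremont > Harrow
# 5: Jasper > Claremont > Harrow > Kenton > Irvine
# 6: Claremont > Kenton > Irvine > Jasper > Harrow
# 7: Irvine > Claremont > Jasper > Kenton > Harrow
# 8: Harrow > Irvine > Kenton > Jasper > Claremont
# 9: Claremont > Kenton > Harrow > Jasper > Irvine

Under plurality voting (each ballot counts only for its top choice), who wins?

Claremont

First-place vote totals:
  Jasper: 2
  Harrow: 1
  Kenton: 2
  Claremont: 3
  Irvine: 1
Claremont has the most first-place votes.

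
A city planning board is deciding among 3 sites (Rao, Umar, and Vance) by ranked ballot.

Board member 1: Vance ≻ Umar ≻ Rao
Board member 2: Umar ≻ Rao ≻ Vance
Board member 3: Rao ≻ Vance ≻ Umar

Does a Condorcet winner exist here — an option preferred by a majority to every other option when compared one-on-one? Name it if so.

None — there is no Condorcet winner

Head-to-head results (3 voters total):
Rao vs Umar: Umar wins 2–1.
Rao vs Vance: Rao wins 2–1.
Umar vs Vance: Vance wins 2–1.
No candidate beats all others: Rao beats Vance beats Umar beats Rao, a majority cycle.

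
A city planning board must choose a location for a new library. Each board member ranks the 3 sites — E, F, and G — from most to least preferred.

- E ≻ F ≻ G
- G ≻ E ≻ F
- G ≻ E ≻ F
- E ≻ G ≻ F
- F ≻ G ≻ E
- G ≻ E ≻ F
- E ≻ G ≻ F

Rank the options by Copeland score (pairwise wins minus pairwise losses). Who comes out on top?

Pairwise results:
  E vs F: E wins 6–1.
  E vs G: G wins 4–3.
  F vs G: G wins 5–2.
Copeland scores (wins − losses):
  E: 1 − 1 = 0
  F: 0 − 2 = -2
  G: 2 − 0 = 2
G has the best Copeland score.

G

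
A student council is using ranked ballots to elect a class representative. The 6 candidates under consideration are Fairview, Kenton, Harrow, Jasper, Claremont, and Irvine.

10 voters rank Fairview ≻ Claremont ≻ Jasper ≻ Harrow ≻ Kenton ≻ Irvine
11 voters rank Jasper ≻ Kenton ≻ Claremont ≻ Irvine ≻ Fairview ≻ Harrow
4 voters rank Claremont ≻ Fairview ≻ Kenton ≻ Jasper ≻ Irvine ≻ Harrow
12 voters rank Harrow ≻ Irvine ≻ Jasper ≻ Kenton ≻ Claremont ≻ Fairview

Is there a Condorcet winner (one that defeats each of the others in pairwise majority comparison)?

Yes

Head-to-head results (37 voters total):
Fairview vs Kenton: Kenton wins 23–14.
Fairview vs Harrow: Fairview wins 25–12.
Fairview vs Jasper: Jasper wins 23–14.
Fairview vs Claremont: Claremont wins 27–10.
Fairview vs Irvine: Irvine wins 23–14.
Kenton vs Harrow: Harrow wins 22–15.
Kenton vs Jasper: Jasper wins 33–4.
Kenton vs Claremont: Kenton wins 23–14.
Kenton vs Irvine: Kenton wins 25–12.
Harrow vs Jasper: Jasper wins 25–12.
Harrow vs Claremont: Claremont wins 25–12.
Harrow vs Irvine: Harrow wins 22–15.
Jasper vs Claremont: Jasper wins 23–14.
Jasper vs Irvine: Jasper wins 25–12.
Claremont vs Irvine: Claremont wins 25–12.
Jasper beats each rival — Fairview (23–14), Kenton (33–4), Harrow (25–12), Claremont (23–14), Irvine (25–12) — so Jasper is the Condorcet winner.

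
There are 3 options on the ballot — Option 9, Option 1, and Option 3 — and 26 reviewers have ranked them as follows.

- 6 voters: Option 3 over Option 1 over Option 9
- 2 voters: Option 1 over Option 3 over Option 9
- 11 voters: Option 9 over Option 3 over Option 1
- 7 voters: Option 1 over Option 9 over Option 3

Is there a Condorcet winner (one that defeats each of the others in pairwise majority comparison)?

Head-to-head results (26 voters total):
Option 9 vs Option 1: Option 1 wins 15–11.
Option 9 vs Option 3: Option 9 wins 18–8.
Option 1 vs Option 3: Option 3 wins 17–9.
No candidate beats all others: Option 9 beats Option 3 beats Option 1 beats Option 9, a majority cycle.

No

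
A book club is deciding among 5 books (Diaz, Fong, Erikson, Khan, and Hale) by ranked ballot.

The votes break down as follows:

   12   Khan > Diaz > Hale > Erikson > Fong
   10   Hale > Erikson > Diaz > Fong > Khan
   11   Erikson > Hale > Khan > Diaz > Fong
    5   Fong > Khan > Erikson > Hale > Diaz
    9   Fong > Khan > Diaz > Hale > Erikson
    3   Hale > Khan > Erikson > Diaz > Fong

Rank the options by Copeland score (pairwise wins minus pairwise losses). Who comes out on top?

Khan

Pairwise results:
  Diaz vs Fong: Diaz wins 36–14.
  Diaz vs Erikson: Erikson wins 29–21.
  Diaz vs Khan: Khan wins 40–10.
  Diaz vs Hale: Hale wins 29–21.
  Fong vs Erikson: Erikson wins 36–14.
  Fong vs Khan: Khan wins 26–24.
  Fong vs Hale: Hale wins 36–14.
  Erikson vs Khan: Khan wins 29–21.
  Erikson vs Hale: Hale wins 34–16.
  Khan vs Hale: Khan wins 26–24.
Copeland scores (wins − losses):
  Diaz: 1 − 3 = -2
  Fong: 0 − 4 = -4
  Erikson: 2 − 2 = 0
  Khan: 4 − 0 = 4
  Hale: 3 − 1 = 2
Khan has the best Copeland score.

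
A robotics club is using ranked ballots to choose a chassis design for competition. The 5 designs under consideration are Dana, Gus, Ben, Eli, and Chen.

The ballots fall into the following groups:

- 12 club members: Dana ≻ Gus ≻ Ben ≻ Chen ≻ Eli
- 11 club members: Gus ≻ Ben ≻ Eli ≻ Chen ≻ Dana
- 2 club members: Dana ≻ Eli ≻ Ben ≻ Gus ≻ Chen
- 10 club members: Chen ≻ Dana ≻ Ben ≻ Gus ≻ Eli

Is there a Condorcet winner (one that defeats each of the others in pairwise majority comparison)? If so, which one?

There is no Condorcet winner

Head-to-head results (35 voters total):
Dana vs Gus: Dana wins 24–11.
Dana vs Ben: Dana wins 24–11.
Dana vs Eli: Dana wins 24–11.
Dana vs Chen: Chen wins 21–14.
Gus vs Ben: Gus wins 23–12.
Gus vs Eli: Gus wins 33–2.
Gus vs Chen: Gus wins 25–10.
Ben vs Eli: Ben wins 33–2.
Ben vs Chen: Ben wins 25–10.
Eli vs Chen: Chen wins 22–13.
No candidate beats all others: Dana beats Gus beats Chen beats Dana, a majority cycle.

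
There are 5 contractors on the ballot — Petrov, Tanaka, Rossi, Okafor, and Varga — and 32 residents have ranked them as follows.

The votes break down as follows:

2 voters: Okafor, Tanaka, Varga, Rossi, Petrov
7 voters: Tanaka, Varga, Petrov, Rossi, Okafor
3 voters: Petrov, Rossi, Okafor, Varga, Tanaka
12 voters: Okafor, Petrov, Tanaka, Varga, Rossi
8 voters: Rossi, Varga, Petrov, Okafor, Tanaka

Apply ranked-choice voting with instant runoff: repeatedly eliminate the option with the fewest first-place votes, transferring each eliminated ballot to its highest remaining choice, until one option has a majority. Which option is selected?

Round 1: Okafor 14, Rossi 8, Tanaka 7, Petrov 3, Varga 0. Varga has the fewest and is eliminated.
Round 2: Okafor 14, Rossi 8, Tanaka 7, Petrov 3. Petrov has the fewest and is eliminated.
Round 3: Okafor 14, Rossi 11, Tanaka 7. Tanaka has the fewest and is eliminated.
Round 4: Rossi 18, Okafor 14. Rossi has a majority.

Rossi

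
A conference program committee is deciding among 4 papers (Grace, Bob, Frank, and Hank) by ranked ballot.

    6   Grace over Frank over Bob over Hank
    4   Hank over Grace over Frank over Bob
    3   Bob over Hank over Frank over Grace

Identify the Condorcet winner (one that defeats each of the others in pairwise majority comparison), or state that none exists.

No Condorcet winner

Head-to-head results (13 voters total):
Grace vs Bob: Grace wins 10–3.
Grace vs Frank: Grace wins 10–3.
Grace vs Hank: Hank wins 7–6.
Bob vs Frank: Frank wins 10–3.
Bob vs Hank: Bob wins 9–4.
Frank vs Hank: Hank wins 7–6.
No candidate beats all others: Grace beats Bob beats Hank beats Grace, a majority cycle.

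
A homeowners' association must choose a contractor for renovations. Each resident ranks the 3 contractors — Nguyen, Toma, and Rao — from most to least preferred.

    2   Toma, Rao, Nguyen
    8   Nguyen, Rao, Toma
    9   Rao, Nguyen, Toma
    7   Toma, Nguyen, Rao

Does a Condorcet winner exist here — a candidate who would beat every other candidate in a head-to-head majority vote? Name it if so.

Nguyen

Head-to-head results (26 voters total):
Nguyen vs Toma: Nguyen wins 17–9.
Nguyen vs Rao: Nguyen wins 15–11.
Toma vs Rao: Rao wins 17–9.
Nguyen beats each rival — Toma (17–9), Rao (15–11) — so Nguyen is the Condorcet winner.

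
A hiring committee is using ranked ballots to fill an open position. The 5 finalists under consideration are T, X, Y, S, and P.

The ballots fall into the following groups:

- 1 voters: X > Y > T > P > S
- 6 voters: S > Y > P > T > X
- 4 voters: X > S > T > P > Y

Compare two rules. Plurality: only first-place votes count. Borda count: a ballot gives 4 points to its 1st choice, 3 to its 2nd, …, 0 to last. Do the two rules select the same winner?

Plurality first-place counts: T 0, X 5, Y 0, S 6, P 0 → S.
Borda totals: T 16, X 20, Y 21, S 36, P 17 → S.
The two rules agree on S.

Yes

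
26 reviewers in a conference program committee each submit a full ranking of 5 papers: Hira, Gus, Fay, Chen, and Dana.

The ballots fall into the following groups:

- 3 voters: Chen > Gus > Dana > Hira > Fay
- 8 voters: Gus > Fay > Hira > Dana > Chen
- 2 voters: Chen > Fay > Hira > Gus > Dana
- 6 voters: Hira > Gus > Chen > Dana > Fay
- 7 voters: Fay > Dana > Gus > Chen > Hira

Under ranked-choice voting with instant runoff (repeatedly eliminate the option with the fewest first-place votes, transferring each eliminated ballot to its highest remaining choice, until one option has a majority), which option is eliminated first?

Round 1: Gus 8, Fay 7, Hira 6, Chen 5, Dana 0. Dana has the fewest and is eliminated.
Round 2: Gus 8, Fay 7, Hira 6, Chen 5. Chen has the fewest and is eliminated.
Round 3: Gus 11, Fay 9, Hira 6. Hira has the fewest and is eliminated.
Round 4: Gus 17, Fay 9. Gus has a majority.

Dana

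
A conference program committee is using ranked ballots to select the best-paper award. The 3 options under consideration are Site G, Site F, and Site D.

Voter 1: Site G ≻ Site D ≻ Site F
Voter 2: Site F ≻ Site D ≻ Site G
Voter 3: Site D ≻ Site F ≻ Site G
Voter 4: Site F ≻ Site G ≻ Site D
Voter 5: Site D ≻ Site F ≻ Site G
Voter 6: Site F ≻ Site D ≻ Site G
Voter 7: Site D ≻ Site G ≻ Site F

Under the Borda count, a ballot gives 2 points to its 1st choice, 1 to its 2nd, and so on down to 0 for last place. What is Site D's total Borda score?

Borda scores:
  Site G: 2 + 0 + 0 + 1 + 0 + 0 + 1 = 4
  Site F: 0 + 2 + 1 + 2 + 1 + 2 + 0 = 8
  Site D: 1 + 1 + 2 + 0 + 2 + 1 + 2 = 9

9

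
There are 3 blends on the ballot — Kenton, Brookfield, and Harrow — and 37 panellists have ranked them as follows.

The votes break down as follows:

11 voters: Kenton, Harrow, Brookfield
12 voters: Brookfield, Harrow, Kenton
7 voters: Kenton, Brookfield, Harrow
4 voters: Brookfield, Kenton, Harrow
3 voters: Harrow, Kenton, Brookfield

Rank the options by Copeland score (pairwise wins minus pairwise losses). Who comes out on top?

Kenton

Pairwise results:
  Kenton vs Brookfield: Kenton wins 21–16.
  Kenton vs Harrow: Kenton wins 22–15.
  Brookfield vs Harrow: Brookfield wins 23–14.
Copeland scores (wins − losses):
  Kenton: 2 − 0 = 2
  Brookfield: 1 − 1 = 0
  Harrow: 0 − 2 = -2
Kenton has the best Copeland score.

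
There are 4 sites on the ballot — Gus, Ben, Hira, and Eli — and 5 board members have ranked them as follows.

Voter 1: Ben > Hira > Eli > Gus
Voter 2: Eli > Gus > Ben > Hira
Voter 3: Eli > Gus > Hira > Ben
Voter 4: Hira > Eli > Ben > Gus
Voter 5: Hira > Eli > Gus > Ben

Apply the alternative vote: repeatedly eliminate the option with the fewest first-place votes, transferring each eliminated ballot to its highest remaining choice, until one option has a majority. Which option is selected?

Round 1: Hira 2, Eli 2, Ben 1, Gus 0. Gus has the fewest and is eliminated.
Round 2: Hira 2, Eli 2, Ben 1. Ben has the fewest and is eliminated.
Round 3: Hira 3, Eli 2. Hira has a majority.

Hira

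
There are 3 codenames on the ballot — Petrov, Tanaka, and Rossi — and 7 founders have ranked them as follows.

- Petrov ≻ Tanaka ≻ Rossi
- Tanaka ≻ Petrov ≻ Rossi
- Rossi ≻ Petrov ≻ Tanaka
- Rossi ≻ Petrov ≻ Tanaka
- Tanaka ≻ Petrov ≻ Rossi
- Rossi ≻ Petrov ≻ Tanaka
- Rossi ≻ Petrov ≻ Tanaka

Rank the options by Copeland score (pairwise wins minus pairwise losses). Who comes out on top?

Rossi

Pairwise results:
  Petrov vs Tanaka: Petrov wins 5–2.
  Petrov vs Rossi: Rossi wins 4–3.
  Tanaka vs Rossi: Rossi wins 4–3.
Copeland scores (wins − losses):
  Petrov: 1 − 1 = 0
  Tanaka: 0 − 2 = -2
  Rossi: 2 − 0 = 2
Rossi has the best Copeland score.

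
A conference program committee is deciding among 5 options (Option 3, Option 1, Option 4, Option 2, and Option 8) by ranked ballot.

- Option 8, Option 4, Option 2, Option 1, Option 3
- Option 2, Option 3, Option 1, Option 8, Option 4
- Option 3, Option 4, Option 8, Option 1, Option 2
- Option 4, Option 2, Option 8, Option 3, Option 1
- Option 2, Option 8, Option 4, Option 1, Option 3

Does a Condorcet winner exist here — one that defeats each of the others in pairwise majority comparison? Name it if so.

There is no Condorcet winner

Head-to-head results (5 voters total):
Option 3 vs Option 1: Option 3 wins 3–2.
Option 3 vs Option 4: Option 4 wins 3–2.
Option 3 vs Option 2: Option 2 wins 4–1.
Option 3 vs Option 8: Option 8 wins 3–2.
Option 1 vs Option 4: Option 4 wins 4–1.
Option 1 vs Option 2: Option 2 wins 4–1.
Option 1 vs Option 8: Option 8 wins 4–1.
Option 4 vs Option 2: Option 4 wins 3–2.
Option 4 vs Option 8: Option 8 wins 3–2.
Option 2 vs Option 8: Option 2 wins 3–2.
No candidate beats all others: Option 4 beats Option 2 beats Option 8 beats Option 4, a majority cycle.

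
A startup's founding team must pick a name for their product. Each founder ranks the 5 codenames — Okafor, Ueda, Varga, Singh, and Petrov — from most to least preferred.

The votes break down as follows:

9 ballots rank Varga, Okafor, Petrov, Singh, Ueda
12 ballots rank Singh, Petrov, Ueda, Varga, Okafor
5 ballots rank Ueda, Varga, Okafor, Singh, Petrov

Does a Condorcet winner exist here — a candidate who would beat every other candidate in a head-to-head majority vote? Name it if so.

Head-to-head results (26 voters total):
Okafor vs Ueda: Ueda wins 17–9.
Okafor vs Varga: Varga wins 26–0.
Okafor vs Singh: Okafor wins 14–12.
Okafor vs Petrov: Okafor wins 14–12.
Ueda vs Varga: Ueda wins 17–9.
Ueda vs Singh: Singh wins 21–5.
Ueda vs Petrov: Petrov wins 21–5.
Varga vs Singh: Varga wins 14–12.
Varga vs Petrov: Varga wins 14–12.
Singh vs Petrov: Singh wins 17–9.
No candidate beats all others: Okafor beats Singh beats Ueda beats Okafor, a majority cycle.

No Condorcet winner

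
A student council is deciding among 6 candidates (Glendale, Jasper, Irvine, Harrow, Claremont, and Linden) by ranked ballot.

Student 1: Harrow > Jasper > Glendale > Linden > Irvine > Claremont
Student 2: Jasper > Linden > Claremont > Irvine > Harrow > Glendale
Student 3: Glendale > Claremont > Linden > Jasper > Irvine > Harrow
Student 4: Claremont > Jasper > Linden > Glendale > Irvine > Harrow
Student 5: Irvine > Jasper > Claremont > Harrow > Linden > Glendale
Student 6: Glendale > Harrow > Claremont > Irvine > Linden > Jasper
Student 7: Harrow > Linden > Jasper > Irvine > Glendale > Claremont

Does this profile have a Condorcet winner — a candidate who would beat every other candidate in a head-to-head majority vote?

Head-to-head results (7 voters total):
Glendale vs Jasper: Jasper wins 5–2.
Glendale vs Irvine: Glendale wins 4–3.
Glendale vs Harrow: Harrow wins 4–3.
Glendale vs Claremont: Glendale wins 4–3.
Glendale vs Linden: Linden wins 4–3.
Jasper vs Irvine: Jasper wins 5–2.
Jasper vs Harrow: Jasper wins 4–3.
Jasper vs Claremont: Jasper wins 4–3.
Jasper vs Linden: Jasper wins 4–3.
Irvine vs Harrow: Irvine wins 4–3.
Irvine vs Claremont: Claremont wins 4–3.
Irvine vs Linden: Linden wins 5–2.
Harrow vs Claremont: Claremont wins 4–3.
Harrow vs Linden: Harrow wins 4–3.
Claremont vs Linden: Claremont wins 4–3.
Jasper beats each rival — Glendale (5–2), Irvine (5–2), Harrow (4–3), Claremont (4–3), Linden (4–3) — so Jasper is the Condorcet winner.

Yes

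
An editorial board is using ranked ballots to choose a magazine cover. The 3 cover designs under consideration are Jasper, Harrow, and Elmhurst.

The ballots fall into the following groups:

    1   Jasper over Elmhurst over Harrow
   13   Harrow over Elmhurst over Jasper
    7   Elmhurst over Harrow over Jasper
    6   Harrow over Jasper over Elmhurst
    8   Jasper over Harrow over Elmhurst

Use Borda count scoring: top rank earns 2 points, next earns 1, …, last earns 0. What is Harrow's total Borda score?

Borda scores:
  Jasper: 2 + 13·0 + 7·0 + 6·1 + 8·2 = 24
  Harrow: 0 + 13·2 + 7·1 + 6·2 + 8·1 = 53
  Elmhurst: 1 + 13·1 + 7·2 + 6·0 + 8·0 = 28

53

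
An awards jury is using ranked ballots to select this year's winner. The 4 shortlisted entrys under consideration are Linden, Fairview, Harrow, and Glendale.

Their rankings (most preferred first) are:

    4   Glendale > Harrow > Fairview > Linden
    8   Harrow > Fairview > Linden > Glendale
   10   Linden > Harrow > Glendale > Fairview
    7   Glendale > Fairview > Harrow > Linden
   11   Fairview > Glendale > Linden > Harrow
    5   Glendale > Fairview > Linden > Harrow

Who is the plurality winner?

First-place vote totals:
  Linden: 10
  Fairview: 11
  Harrow: 8
  Glendale: 16
Glendale has the most first-place votes.

Glendale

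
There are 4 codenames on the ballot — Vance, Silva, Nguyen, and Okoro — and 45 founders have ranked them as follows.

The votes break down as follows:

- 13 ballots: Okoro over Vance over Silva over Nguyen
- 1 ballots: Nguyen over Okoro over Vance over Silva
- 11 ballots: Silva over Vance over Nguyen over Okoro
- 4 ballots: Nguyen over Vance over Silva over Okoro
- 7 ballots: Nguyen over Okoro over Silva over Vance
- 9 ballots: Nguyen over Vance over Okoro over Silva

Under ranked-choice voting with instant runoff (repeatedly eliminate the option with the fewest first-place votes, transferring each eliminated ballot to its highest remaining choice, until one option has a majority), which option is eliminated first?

Vance

Round 1: Nguyen 21, Okoro 13, Silva 11, Vance 0. Vance has the fewest and is eliminated.
Round 2: Nguyen 21, Okoro 13, Silva 11. Silva has the fewest and is eliminated.
Round 3: Nguyen 32, Okoro 13. Nguyen has a majority.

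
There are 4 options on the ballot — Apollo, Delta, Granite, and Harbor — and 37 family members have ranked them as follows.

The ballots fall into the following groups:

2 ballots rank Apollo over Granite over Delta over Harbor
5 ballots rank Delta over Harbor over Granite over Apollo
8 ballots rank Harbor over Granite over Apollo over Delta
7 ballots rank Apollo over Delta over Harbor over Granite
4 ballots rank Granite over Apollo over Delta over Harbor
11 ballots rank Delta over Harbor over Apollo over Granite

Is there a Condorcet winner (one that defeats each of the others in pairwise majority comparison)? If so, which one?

None — there is no Condorcet winner

Head-to-head results (37 voters total):
Apollo vs Delta: Apollo wins 21–16.
Apollo vs Granite: Apollo wins 20–17.
Apollo vs Harbor: Harbor wins 24–13.
Delta vs Granite: Delta wins 23–14.
Delta vs Harbor: Delta wins 29–8.
Granite vs Harbor: Harbor wins 31–6.
No candidate beats all others: Apollo beats Delta beats Harbor beats Apollo, a majority cycle.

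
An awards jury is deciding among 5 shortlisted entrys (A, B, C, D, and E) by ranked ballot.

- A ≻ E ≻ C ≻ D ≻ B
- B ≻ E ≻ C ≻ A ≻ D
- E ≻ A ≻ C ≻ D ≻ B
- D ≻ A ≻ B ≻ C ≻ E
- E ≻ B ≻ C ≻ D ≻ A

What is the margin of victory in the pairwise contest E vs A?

Ballots ranking E above A: 3.
Ballots ranking A above E: 2.
E wins 3–2, a margin of 1.

1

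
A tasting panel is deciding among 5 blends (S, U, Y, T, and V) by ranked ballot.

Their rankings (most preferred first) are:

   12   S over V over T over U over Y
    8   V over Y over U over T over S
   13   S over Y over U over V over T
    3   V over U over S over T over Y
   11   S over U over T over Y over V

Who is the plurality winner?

S

First-place vote totals:
  S: 36
  U: 0
  Y: 0
  T: 0
  V: 11
S has the most first-place votes.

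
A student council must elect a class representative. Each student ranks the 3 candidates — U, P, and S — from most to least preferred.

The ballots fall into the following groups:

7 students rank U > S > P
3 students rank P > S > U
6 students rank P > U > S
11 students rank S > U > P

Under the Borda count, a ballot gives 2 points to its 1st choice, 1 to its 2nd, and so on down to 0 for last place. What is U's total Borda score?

31

Borda scores:
  U: 7·2 + 3·0 + 6·1 + 11·1 = 31
  P: 7·0 + 3·2 + 6·2 + 11·0 = 18
  S: 7·1 + 3·1 + 6·0 + 11·2 = 32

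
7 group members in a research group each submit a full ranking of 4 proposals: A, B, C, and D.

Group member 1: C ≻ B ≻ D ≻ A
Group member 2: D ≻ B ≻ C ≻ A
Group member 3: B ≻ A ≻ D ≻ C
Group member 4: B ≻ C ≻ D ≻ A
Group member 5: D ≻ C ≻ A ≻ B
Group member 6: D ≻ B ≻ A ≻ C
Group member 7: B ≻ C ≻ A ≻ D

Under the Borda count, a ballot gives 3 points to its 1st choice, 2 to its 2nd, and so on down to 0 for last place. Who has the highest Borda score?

Borda scores:
  A: 0 + 0 + 2 + 0 + 1 + 1 + 1 = 5
  B: 2 + 2 + 3 + 3 + 0 + 2 + 3 = 15
  C: 3 + 1 + 0 + 2 + 2 + 0 + 2 = 10
  D: 1 + 3 + 1 + 1 + 3 + 3 + 0 = 12
B has the highest total.

B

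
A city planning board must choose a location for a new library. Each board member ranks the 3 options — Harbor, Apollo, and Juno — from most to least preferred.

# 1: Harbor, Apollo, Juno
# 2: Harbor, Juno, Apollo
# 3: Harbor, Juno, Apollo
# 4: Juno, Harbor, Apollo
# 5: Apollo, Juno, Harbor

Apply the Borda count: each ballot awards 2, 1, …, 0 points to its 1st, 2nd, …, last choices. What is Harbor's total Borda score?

7

Borda scores:
  Harbor: 2 + 2 + 2 + 1 + 0 = 7
  Apollo: 1 + 0 + 0 + 0 + 2 = 3
  Juno: 0 + 1 + 1 + 2 + 1 = 5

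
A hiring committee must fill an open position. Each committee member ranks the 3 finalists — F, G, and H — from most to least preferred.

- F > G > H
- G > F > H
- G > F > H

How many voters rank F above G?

1

Ballots ranking F above G: 1.
Ballots ranking G above F: 2.
So 1 of 3 voters prefer F to G.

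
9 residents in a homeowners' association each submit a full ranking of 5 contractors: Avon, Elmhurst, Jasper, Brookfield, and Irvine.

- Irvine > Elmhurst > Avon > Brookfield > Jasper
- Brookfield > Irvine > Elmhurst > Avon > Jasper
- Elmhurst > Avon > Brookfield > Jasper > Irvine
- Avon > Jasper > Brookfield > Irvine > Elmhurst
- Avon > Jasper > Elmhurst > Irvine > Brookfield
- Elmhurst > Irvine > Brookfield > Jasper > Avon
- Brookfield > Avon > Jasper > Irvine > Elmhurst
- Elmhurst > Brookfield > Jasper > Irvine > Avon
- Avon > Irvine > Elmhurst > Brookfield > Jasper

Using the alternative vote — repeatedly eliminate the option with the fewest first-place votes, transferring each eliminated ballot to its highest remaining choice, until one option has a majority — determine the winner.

Round 1: Avon 3, Elmhurst 3, Brookfield 2, Irvine 1, Jasper 0. Jasper has the fewest and is eliminated.
Round 2: Avon 3, Elmhurst 3, Brookfield 2, Irvine 1. Irvine has the fewest and is eliminated.
Round 3: Elmhurst 4, Avon 3, Brookfield 2. Brookfield has the fewest and is eliminated.
Round 4: Elmhurst 5, Avon 4. Elmhurst has a majority.

Elmhurst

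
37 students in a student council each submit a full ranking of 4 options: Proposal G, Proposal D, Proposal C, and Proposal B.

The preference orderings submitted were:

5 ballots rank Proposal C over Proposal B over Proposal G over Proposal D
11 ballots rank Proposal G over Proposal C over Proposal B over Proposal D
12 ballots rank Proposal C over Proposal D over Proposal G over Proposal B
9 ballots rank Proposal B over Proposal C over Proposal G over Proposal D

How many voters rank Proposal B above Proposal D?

25

Ballots ranking Proposal B above Proposal D: 5+11+9 = 25.
Ballots ranking Proposal D above Proposal B: 12.
So 25 of 37 voters prefer Proposal B to Proposal D.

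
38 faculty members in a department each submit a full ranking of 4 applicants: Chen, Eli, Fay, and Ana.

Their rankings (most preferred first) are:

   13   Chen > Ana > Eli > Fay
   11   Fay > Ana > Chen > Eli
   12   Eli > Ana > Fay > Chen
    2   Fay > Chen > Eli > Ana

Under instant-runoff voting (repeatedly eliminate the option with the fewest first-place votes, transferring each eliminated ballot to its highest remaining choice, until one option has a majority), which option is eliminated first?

Ana

Round 1: Chen 13, Fay 13, Eli 12, Ana 0. Ana has the fewest and is eliminated.
Round 2: Chen 13, Fay 13, Eli 12. Eli has the fewest and is eliminated.
Round 3: Fay 25, Chen 13. Fay has a majority.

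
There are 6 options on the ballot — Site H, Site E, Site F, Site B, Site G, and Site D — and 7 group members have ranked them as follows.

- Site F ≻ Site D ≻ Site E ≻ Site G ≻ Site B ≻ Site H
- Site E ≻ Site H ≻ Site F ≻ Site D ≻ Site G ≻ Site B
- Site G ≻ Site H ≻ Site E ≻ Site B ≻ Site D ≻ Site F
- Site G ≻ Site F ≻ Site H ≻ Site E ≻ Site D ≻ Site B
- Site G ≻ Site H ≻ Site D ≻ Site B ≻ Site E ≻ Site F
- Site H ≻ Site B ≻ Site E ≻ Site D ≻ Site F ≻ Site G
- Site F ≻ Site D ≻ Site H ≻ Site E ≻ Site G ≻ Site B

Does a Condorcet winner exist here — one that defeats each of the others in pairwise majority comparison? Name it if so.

No Condorcet winner

Head-to-head results (7 voters total):
Site H vs Site E: Site H wins 5–2.
Site H vs Site F: Site H wins 4–3.
Site H vs Site B: Site H wins 6–1.
Site H vs Site G: Site G wins 4–3.
Site H vs Site D: Site H wins 5–2.
Site E vs Site F: Site E wins 4–3.
Site E vs Site B: Site E wins 5–2.
Site E vs Site G: Site E wins 4–3.
Site E vs Site D: Site E wins 4–3.
Site F vs Site B: Site F wins 4–3.
Site F vs Site G: Site F wins 4–3.
Site F vs Site D: Site F wins 4–3.
Site B vs Site G: Site G wins 6–1.
Site B vs Site D: Site D wins 5–2.
Site G vs Site D: Site D wins 4–3.
No candidate beats all others: Site H beats Site E beats Site G beats Site H, a majority cycle.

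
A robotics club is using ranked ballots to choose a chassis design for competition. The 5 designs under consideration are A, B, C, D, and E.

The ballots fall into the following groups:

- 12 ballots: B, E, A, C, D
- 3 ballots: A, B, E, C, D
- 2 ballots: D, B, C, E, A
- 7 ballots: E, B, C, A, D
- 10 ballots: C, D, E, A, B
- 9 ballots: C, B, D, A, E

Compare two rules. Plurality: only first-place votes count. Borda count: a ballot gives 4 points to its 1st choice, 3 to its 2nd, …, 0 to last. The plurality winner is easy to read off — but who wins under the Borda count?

Plurality first-place counts: A 3, B 12, C 19, D 2, E 7 → C.
Borda totals: A 62, B 111, C 109, D 56, E 92 → B.

B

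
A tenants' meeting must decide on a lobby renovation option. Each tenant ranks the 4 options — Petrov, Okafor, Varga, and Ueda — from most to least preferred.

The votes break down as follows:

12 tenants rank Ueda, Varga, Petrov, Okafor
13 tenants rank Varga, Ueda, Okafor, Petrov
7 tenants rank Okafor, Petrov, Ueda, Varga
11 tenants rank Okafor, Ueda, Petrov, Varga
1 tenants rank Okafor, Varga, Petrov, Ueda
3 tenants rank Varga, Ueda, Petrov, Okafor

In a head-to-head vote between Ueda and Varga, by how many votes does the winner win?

Ballots ranking Ueda above Varga: 12+7+11 = 30.
Ballots ranking Varga above Ueda: 13+1+3 = 17.
Ueda wins 30–17, a margin of 13.

13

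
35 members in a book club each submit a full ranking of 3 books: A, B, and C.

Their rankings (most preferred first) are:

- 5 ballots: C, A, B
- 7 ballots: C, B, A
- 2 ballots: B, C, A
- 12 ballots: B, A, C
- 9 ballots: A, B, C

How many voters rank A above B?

Ballots ranking A above B: 5+9 = 14.
Ballots ranking B above A: 7+2+12 = 21.
So 14 of 35 voters prefer A to B.

14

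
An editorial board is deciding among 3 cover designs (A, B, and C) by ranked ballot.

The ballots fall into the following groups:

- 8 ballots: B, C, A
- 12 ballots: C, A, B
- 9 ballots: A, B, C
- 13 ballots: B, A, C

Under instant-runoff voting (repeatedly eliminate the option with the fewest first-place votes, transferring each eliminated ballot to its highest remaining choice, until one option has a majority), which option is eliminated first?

A

Round 1: B 21, C 12, A 9. A has the fewest and is eliminated.
Round 2: B 30, C 12. B has a majority.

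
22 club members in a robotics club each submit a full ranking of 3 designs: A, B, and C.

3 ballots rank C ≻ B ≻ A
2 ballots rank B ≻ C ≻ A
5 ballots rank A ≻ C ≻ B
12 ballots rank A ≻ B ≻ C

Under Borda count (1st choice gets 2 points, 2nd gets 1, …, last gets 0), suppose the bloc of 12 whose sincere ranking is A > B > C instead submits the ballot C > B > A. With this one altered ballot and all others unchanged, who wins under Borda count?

Borda totals with the altered ballot: A 10, B 19, C 37.
The switch changes the winner from A to C.

C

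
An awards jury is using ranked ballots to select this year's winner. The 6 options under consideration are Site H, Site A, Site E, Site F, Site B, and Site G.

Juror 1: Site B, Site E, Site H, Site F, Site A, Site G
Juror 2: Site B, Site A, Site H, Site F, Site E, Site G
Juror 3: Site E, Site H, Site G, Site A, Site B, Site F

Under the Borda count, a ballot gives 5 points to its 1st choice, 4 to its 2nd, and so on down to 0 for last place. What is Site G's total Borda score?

3

Borda scores:
  Site H: 3 + 3 + 4 = 10
  Site A: 1 + 4 + 2 = 7
  Site E: 4 + 1 + 5 = 10
  Site F: 2 + 2 + 0 = 4
  Site B: 5 + 5 + 1 = 11
  Site G: 0 + 0 + 3 = 3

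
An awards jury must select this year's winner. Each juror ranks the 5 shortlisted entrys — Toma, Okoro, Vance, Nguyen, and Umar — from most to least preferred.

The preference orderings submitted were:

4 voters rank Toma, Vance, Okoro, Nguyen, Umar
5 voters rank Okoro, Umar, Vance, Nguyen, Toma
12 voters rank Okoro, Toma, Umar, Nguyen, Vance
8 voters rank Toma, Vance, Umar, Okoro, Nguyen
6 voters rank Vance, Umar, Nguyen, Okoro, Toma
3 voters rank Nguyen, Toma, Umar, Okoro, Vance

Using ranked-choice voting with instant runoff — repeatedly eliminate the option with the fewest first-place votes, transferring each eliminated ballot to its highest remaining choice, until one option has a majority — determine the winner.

Okoro

Round 1: Okoro 17, Toma 12, Vance 6, Nguyen 3, Umar 0. Umar has the fewest and is eliminated.
Round 2: Okoro 17, Toma 12, Vance 6, Nguyen 3. Nguyen has the fewest and is eliminated.
Round 3: Okoro 17, Toma 15, Vance 6. Vance has the fewest and is eliminated.
Round 4: Okoro 23, Toma 15. Okoro has a majority.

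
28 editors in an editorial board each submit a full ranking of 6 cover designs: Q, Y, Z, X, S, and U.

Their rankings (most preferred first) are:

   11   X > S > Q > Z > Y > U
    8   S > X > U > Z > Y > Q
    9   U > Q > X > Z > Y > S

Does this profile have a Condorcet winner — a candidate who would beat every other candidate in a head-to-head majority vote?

Head-to-head results (28 voters total):
Q vs Y: Q wins 20–8.
Q vs Z: Q wins 20–8.
Q vs X: X wins 19–9.
Q vs S: S wins 19–9.
Q vs U: U wins 17–11.
Y vs Z: Z wins 28–0.
Y vs X: X wins 28–0.
Y vs S: S wins 19–9.
Y vs U: U wins 17–11.
Z vs X: X wins 28–0.
Z vs S: S wins 19–9.
Z vs U: U wins 17–11.
X vs S: X wins 20–8.
X vs U: X wins 19–9.
S vs U: S wins 19–9.
X beats each rival — Q (19–9), Y (28–0), Z (28–0), S (20–8), U (19–9) — so X is the Condorcet winner.

Yes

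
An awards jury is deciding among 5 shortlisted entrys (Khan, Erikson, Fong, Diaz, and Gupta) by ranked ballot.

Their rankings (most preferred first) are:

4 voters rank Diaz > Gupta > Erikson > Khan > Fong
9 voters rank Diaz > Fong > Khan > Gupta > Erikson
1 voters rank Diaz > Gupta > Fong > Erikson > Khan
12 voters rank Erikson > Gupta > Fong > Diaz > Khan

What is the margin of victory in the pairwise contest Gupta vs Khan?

Ballots ranking Gupta above Khan: 4+1+12 = 17.
Ballots ranking Khan above Gupta: 9.
Gupta wins 17–9, a margin of 8.

8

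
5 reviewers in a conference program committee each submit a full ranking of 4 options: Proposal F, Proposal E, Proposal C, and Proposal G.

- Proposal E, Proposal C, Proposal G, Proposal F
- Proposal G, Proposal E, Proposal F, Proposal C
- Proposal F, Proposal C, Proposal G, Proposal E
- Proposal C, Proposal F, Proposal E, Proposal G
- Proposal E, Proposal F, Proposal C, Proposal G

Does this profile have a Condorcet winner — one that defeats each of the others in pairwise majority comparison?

Yes

Head-to-head results (5 voters total):
Proposal F vs Proposal E: Proposal E wins 3–2.
Proposal F vs Proposal C: Proposal F wins 3–2.
Proposal F vs Proposal G: Proposal F wins 3–2.
Proposal E vs Proposal C: Proposal E wins 3–2.
Proposal E vs Proposal G: Proposal E wins 3–2.
Proposal C vs Proposal G: Proposal C wins 4–1.
Proposal E beats each rival — Proposal F (3–2), Proposal C (3–2), Proposal G (3–2) — so Proposal E is the Condorcet winner.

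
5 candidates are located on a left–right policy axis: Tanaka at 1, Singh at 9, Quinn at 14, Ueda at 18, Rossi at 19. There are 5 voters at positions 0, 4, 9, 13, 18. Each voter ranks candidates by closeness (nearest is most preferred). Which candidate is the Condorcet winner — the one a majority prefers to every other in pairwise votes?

With single-peaked preferences on a line, the Condorcet winner is the candidate closest to the median voter.
The median voter (position 9) is closest to Singh at 9.
Check: Singh vs Quinn — voters closer to Singh: 3 of 5.

Singh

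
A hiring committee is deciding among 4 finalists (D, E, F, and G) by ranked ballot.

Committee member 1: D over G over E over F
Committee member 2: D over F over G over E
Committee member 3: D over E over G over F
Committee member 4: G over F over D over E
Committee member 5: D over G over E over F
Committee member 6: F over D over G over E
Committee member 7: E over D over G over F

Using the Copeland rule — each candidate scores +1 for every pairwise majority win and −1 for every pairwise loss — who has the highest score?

D

Pairwise results:
  D vs E: D wins 6–1.
  D vs F: D wins 5–2.
  D vs G: D wins 6–1.
  E vs F: E wins 4–3.
  E vs G: G wins 5–2.
  F vs G: G wins 5–2.
Copeland scores (wins − losses):
  D: 3 − 0 = 3
  E: 1 − 2 = -1
  F: 0 − 3 = -3
  G: 2 − 1 = 1
D has the best Copeland score.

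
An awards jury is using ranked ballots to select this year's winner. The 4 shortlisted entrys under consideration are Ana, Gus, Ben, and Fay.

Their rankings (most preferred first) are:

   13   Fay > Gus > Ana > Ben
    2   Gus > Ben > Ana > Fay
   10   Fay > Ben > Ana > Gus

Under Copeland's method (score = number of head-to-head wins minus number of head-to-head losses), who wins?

Pairwise results:
  Ana vs Gus: Gus wins 15–10.
  Ana vs Ben: Ana wins 13–12.
  Ana vs Fay: Fay wins 23–2.
  Gus vs Ben: Gus wins 15–10.
  Gus vs Fay: Fay wins 23–2.
  Ben vs Fay: Fay wins 23–2.
Copeland scores (wins − losses):
  Ana: 1 − 2 = -1
  Gus: 2 − 1 = 1
  Ben: 0 − 3 = -3
  Fay: 3 − 0 = 3
Fay has the best Copeland score.

Fay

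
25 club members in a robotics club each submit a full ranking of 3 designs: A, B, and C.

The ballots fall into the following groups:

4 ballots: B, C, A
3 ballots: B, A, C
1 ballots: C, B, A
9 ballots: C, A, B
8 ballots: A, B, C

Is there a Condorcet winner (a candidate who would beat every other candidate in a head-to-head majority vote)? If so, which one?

Head-to-head results (25 voters total):
A vs B: A wins 17–8.
A vs C: C wins 14–11.
B vs C: B wins 15–10.
No candidate beats all others: A beats B beats C beats A, a majority cycle.

No Condorcet winner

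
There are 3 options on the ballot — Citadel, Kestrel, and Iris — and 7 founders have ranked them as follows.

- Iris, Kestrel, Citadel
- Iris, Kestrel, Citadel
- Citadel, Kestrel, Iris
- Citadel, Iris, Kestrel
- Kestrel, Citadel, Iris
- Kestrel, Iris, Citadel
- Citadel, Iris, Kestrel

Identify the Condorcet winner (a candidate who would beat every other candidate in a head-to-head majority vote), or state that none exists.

No Condorcet winner

Head-to-head results (7 voters total):
Citadel vs Kestrel: Kestrel wins 4–3.
Citadel vs Iris: Citadel wins 4–3.
Kestrel vs Iris: Iris wins 4–3.
No candidate beats all others: Citadel beats Iris beats Kestrel beats Citadel, a majority cycle.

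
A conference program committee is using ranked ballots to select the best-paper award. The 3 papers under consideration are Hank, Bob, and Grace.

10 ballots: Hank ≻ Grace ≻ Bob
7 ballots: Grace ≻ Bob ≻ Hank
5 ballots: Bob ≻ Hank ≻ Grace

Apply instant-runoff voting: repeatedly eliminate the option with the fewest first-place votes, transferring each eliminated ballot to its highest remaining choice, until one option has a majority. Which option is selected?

Round 1: Hank 10, Grace 7, Bob 5. Bob has the fewest and is eliminated.
Round 2: Hank 15, Grace 7. Hank has a majority.

Hank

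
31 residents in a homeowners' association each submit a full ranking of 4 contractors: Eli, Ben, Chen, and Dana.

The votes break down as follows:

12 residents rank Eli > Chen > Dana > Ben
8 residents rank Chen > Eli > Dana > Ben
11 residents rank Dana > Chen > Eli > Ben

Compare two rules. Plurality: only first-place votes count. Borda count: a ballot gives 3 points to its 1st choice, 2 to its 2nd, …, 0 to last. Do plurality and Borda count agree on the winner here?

No

Plurality first-place counts: Eli 12, Ben 0, Chen 8, Dana 11 → Eli.
Borda totals: Eli 63, Ben 0, Chen 70, Dana 53 → Chen.
The two rules disagree: plurality picks Eli, Borda picks Chen.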